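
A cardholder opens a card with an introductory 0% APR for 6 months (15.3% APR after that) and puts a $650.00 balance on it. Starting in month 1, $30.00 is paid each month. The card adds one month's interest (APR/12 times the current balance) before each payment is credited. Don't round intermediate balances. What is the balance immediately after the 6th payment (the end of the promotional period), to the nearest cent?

Promo months 1–6 at r₀ = 0%/12 = 0; months 7+ at r₁ = 15.3%/12 = 0.01275.
After month 6 (no interest yet): B = $650.00 − 6·$30.00 = $470.00.

$470.00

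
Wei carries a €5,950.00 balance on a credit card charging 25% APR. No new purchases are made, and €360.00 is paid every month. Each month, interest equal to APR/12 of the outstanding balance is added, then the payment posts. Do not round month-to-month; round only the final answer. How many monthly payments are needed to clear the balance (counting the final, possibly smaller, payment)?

Monthly rate r = 25%/12 = 2.08333% = 0.0208333.
Recurrence: B ← B·(1+r) − €360.00.
Month 1: interest €123.96; balance after payment €5,713.96.
Month 2: interest €119.04; balance after payment €5,473.00.
Closed form: n = −ln(1 − rB₀/P)/ln(1+r) = −ln(0.65567)/ln(1.02083) ≈ 20.471, so the balance reaches zero during payment 21.

21 payments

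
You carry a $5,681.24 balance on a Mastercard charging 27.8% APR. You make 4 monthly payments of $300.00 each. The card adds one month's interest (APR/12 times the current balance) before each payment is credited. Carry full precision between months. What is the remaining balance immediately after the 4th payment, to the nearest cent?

Monthly rate r = 27.8%/12 = 2.31667% = 0.0231667.
Each month: B ← B·(1+r) − $300.00.
Month 1: interest $131.62; balance after payment $5,512.86.
Month 2: interest $127.71; balance after payment $5,340.57.
Month 3: interest $123.72; balance after payment $5,164.29.
Month 4: interest $119.64; balance after payment $4,983.93.

$4,983.93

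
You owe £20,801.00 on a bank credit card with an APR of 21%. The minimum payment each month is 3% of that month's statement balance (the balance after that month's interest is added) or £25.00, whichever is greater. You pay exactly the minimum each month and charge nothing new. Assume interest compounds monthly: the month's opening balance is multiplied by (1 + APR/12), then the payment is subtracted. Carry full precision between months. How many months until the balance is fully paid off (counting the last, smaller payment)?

296 months

Monthly rate r = 21%/12 = 1.75% = 0.0175.
While 3% of the post-interest balance exceeds £25.00, each month B ← (B·(1+r))·(1 − 0.03), i.e. B shrinks by the factor (1+r)·0.97 = 0.98698.
This holds for months 1–247. Entering month 248 the balance is £816.03; 3% of the post-interest balance is now below £25.00, so the flat £25.00 minimum applies from here.
From month 248 a fixed £25.00 at rate r clears £816.03 in 49 more payments. Total: 247 + 49 = 296 months.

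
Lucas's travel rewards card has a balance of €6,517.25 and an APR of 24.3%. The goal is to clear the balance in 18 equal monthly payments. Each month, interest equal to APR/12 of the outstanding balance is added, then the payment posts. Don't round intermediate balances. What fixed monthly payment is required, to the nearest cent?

Monthly rate r = 24.3%/12 = 2.025% = 0.02025.
Level-payment amortization: P = B₀·r / (1 − (1+r)^(−n)) = 6517.25·0.02025 / (1 − 1.02025^(−18)).
Denominator 1 − (1+r)^(−18) = 0.302922383.
P = 131.974 / 0.302922383 ≈ 435.67.

€435.67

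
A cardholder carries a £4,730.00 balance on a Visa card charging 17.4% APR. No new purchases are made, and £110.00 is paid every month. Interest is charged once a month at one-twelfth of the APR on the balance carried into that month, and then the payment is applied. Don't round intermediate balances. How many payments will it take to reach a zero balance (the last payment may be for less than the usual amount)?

Monthly rate r = 17.4%/12 = 1.45% = 0.0145.
Recurrence: B ← B·(1+r) − £110.00.
Month 1: interest £68.58; balance after payment £4,688.59.
Month 2: interest £67.98; balance after payment £4,646.57.
Closed form: n = −ln(1 − rB₀/P)/ln(1+r) = −ln(0.3765)/ln(1.0145) ≈ 67.855, so the balance reaches zero during payment 68.

68 months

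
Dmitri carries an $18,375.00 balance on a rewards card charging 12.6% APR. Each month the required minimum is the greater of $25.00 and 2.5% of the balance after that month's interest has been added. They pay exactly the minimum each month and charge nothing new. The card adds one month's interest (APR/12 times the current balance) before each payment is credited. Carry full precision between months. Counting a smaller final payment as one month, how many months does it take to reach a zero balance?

248 months

Monthly rate r = 12.6%/12 = 1.05% = 0.0105.
While 2.5% of the post-interest balance exceeds $25.00, each month B ← (B·(1+r))·(1 − 0.025), i.e. B shrinks by the factor (1+r)·0.975 = 0.98524.
This holds for months 1–197. Entering month 198 the balance is $981.28; 2.5% of the post-interest balance is now below $25.00, so the flat $25.00 minimum applies from here.
From month 198 a fixed $25.00 at rate r clears $981.28 in 51 more payments. Total: 197 + 51 = 248 months.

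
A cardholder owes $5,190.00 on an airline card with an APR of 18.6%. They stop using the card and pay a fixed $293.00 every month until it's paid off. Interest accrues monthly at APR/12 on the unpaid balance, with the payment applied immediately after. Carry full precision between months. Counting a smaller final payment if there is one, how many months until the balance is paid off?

21 months

Monthly rate r = 18.6%/12 = 1.55% = 0.0155.
Recurrence: B ← B·(1+r) − $293.00.
Month 1: interest $80.45; balance after payment $4,977.44.
Month 2: interest $77.15; balance after payment $4,761.60.
Closed form: n = −ln(1 − rB₀/P)/ln(1+r) = −ln(0.72544)/ln(1.0155) ≈ 20.868, so the balance reaches zero during payment 21.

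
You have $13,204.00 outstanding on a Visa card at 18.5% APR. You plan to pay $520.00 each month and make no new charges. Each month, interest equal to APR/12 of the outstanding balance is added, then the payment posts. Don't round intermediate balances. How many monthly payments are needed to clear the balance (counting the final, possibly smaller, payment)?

Monthly rate r = 18.5%/12 = 1.54167% = 0.0154167.
Recurrence: B ← B·(1+r) − $520.00.
Month 1: interest $203.56; balance after payment $12,887.56.
Month 2: interest $198.68; balance after payment $12,566.24.
Closed form: n = −ln(1 − rB₀/P)/ln(1+r) = −ln(0.60854)/ln(1.01542) ≈ 32.466, so the balance reaches zero during payment 33.

33 payments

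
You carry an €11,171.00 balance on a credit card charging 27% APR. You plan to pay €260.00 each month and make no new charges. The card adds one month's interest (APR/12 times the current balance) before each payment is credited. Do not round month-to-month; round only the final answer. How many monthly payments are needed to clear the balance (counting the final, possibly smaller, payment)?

153 months

Monthly rate r = 27%/12 = 2.25% = 0.0225.
Recurrence: B ← B·(1+r) − €260.00.
Month 1: interest €251.35; balance after payment €11,162.35.
Month 2: interest €251.15; balance after payment €11,153.50.
Closed form: n = −ln(1 − rB₀/P)/ln(1+r) = −ln(0.033279)/ln(1.0225) ≈ 152.932, so the balance reaches zero during payment 153.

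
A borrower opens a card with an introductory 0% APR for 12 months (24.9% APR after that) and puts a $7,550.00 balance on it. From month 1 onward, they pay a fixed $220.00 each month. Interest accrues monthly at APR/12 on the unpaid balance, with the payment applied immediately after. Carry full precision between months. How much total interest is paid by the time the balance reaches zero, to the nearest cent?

$1,752.78

Promo months 1–12 at r₀ = 0%/12 = 0; months 13+ at r₁ = 24.9%/12 = 0.02075.
After month 12 (no interest yet): B = $7,550.00 − 12·$220.00 = $4,910.00.
Then at r₁ with $220.00/mo: n₂ = −ln(1 − r₁·B/P)/ln(1+r₁) ≈ 30.28 → 31 more payments.
Total paid = 42·$220.00 + $62.78 = $9,302.78; interest = $9,302.78 − $7,550.00 = $1,752.78.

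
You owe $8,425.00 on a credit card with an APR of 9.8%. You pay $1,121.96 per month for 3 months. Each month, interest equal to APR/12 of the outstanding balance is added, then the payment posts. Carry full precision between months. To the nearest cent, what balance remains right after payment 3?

Monthly rate r = 9.8%/12 = 0.816667% = 0.00816667.
Each month: B ← B·(1+r) − $1,121.96.
Month 1: interest $68.80; balance after payment $7,371.84.
Month 2: interest $60.20; balance after payment $6,310.09.
Month 3: interest $51.53; balance after payment $5,239.66.

$5,239.66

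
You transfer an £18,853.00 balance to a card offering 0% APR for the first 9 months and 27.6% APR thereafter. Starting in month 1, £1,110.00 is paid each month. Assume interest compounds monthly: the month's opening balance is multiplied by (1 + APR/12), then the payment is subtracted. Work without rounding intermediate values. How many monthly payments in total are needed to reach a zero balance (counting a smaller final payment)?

18 months

Promo months 1–9 at r₀ = 0%/12 = 0; months 10+ at r₁ = 27.6%/12 = 0.023.
After month 9 (no interest yet): B = £18,853.00 − 9·£1,110.00 = £8,863.00.
Then at r₁ with £1,110.00/mo: n₂ = −ln(1 − r₁·B/P)/ln(1+r₁) ≈ 8.92 → 9 more payments.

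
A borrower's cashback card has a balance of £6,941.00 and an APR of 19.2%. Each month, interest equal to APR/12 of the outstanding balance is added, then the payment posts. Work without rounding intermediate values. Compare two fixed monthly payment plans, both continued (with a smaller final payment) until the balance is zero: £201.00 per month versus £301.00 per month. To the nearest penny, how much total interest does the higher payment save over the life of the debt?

£1,452.66

Monthly rate r = 19.2%/12 = 1.6% = 0.016.
At £201.00/mo: n = ⌈−ln(1 − rB₀/P)/ln(1+r)⌉ = 51 payments (last £132.69); total interest = total paid − £6,941.00 = £3,241.69.
At £301.00/mo: 30 payments (last £1.03); total interest £1,789.03.
Interest saved = £3,241.69 − £1,789.03 = £1,452.66.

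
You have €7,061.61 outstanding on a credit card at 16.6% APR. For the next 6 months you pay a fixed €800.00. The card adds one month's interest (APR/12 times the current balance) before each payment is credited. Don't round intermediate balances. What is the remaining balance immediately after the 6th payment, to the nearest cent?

€2,699.28

Monthly rate r = 16.6%/12 = 1.38333% = 0.0138333.
Each month: B ← B·(1+r) − €800.00.
Month 1: interest €97.69; balance after payment €6,359.30.
Month 2: interest €87.97; balance after payment €5,647.27.
Month 3: interest €78.12; balance after payment €4,925.39.
Month 4: interest €68.13; balance after payment €4,193.52.
Month 5: interest €58.01; balance after payment €3,451.53.
Month 6: interest €47.75; balance after payment €2,699.28.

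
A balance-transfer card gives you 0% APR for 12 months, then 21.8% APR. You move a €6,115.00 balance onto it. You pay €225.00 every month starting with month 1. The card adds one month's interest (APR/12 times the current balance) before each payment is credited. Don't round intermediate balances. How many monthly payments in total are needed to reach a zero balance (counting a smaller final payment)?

Promo months 1–12 at r₀ = 0%/12 = 0; months 13+ at r₁ = 21.8%/12 = 0.0181667.
After month 12 (no interest yet): B = €6,115.00 − 12·€225.00 = €3,415.00.
Then at r₁ with €225.00/mo: n₂ = −ln(1 − r₁·B/P)/ln(1+r₁) ≈ 17.92 → 18 more payments.

30 months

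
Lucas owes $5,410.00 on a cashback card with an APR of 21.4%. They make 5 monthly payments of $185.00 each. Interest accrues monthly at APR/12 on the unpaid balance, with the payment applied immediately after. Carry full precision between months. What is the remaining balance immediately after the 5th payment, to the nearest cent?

$4,951.32

Monthly rate r = 21.4%/12 = 1.78333% = 0.0178333.
Each month: B ← B·(1+r) − $185.00.
Month 1: interest $96.48; balance after payment $5,321.48.
Month 2: interest $94.90; balance after payment $5,231.38.
Month 3: interest $93.29; balance after payment $5,139.67.
Month 4: interest $91.66; balance after payment $5,046.33.
Month 5: interest $89.99; balance after payment $4,951.32.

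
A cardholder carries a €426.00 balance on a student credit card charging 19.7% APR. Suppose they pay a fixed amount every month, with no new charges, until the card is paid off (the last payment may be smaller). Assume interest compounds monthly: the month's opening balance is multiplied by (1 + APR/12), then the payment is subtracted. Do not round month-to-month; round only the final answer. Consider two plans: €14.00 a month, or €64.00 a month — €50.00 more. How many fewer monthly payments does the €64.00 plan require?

Monthly rate r = 19.7%/12 = 1.64167% = 0.0164167.
At €14.00/mo: n = ⌈−ln(1 − rB₀/P)/ln(1+r)⌉ = 43 payments (last €7.18); total interest = total paid − €426.00 = €169.18.
At €64.00/mo: 8 payments (last €6.87); total interest €28.87.
Payments saved = 43 − 8 = 35.

35 fewer payments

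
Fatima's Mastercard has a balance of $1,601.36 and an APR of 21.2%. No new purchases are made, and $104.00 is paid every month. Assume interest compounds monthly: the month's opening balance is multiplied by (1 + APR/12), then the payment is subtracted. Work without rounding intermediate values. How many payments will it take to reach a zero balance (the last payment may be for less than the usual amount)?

19 payments

Monthly rate r = 21.2%/12 = 1.76667% = 0.0176667.
Recurrence: B ← B·(1+r) − $104.00.
Month 1: interest $28.29; balance after payment $1,525.65.
Month 2: interest $26.95; balance after payment $1,448.60.
Closed form: n = −ln(1 − rB₀/P)/ln(1+r) = −ln(0.72797)/ln(1.01767) ≈ 18.129, so the balance reaches zero during payment 19.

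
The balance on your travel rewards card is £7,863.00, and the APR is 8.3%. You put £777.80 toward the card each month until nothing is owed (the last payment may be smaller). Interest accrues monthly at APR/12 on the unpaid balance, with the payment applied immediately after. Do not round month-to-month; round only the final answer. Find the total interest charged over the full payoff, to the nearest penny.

Monthly rate r = 8.3%/12 = 0.691667% = 0.00691667.
Payoff takes n = ⌈−ln(1 − rB₀/P)/ln(1+r)⌉ = ⌈10.516⌉ = 11 payments; the last is £402.25.
Total paid = 10·£777.80 + £402.25 = £8,180.25.
Total interest = total paid − principal = £8,180.25 − £7,863.00 = £317.25.

£317.25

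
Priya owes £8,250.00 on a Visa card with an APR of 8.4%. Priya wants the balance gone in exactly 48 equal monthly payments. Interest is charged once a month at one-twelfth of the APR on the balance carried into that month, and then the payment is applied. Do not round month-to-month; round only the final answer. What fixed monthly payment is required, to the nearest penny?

£202.96

Monthly rate r = 8.4%/12 = 0.7% = 0.007.
Level-payment amortization: P = B₀·r / (1 − (1+r)^(−n)) = 8250.00·0.007 / (1 − 1.007^(−48)).
Denominator 1 − (1+r)^(−48) = 0.284539909.
P = 57.75 / 0.284539909 ≈ 202.96.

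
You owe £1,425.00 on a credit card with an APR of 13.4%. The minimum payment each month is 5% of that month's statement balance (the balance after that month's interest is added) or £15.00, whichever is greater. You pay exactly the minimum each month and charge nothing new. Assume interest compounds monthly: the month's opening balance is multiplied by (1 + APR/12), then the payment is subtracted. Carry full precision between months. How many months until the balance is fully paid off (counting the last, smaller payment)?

62 months

Monthly rate r = 13.4%/12 = 1.11667% = 0.0111667.
While 5% of the post-interest balance exceeds £15.00, each month B ← (B·(1+r))·(1 − 0.05), i.e. B shrinks by the factor (1+r)·0.95 = 0.96061.
This holds for months 1–40. Entering month 41 the balance is £285.54; 5% of the post-interest balance is now below £15.00, so the flat £15.00 minimum applies from here.
From month 41 a fixed £15.00 at rate r clears £285.54 in 22 more payments. Total: 40 + 22 = 62 months.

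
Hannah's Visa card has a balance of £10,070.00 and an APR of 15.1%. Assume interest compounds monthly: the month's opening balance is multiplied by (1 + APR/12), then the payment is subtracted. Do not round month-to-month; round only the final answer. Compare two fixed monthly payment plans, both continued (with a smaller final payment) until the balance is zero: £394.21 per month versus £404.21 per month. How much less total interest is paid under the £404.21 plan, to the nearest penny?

Monthly rate r = 15.1%/12 = 1.25833% = 0.0125833.
At £394.21/mo: n = ⌈−ln(1 − rB₀/P)/ln(1+r)⌉ = 32 payments (last £4.13); total interest = total paid − £10,070.00 = £2,154.64.
At £404.21/mo: 31 payments (last £31.99); total interest £2,088.29.
Interest saved = £2,154.64 − £2,088.29 = £66.35.

£66.35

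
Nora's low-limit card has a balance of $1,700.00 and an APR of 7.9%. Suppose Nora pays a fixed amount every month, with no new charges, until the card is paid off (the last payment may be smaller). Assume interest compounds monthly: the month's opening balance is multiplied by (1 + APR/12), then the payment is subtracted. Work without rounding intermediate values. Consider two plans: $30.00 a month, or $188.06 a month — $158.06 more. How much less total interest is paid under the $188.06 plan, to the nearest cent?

Monthly rate r = 7.9%/12 = 0.658333% = 0.00658333.
At $30.00/mo: n = ⌈−ln(1 − rB₀/P)/ln(1+r)⌉ = 72 payments (last $4.64); total interest = total paid − $1,700.00 = $434.64.
At $188.06/mo: 10 payments (last $66.05); total interest $58.59.
Interest saved = $434.64 − $58.59 = $376.05.

$376.05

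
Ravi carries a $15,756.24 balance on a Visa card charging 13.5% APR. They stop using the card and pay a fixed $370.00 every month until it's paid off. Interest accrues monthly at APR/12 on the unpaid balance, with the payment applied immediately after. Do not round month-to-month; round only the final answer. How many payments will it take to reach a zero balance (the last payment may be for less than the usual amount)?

59 payments

Monthly rate r = 13.5%/12 = 1.125% = 0.01125.
Recurrence: B ← B·(1+r) − $370.00.
Month 1: interest $177.26; balance after payment $15,563.50.
Month 2: interest $175.09; balance after payment $15,368.59.
Closed form: n = −ln(1 − rB₀/P)/ln(1+r) = −ln(0.52093)/ln(1.01125) ≈ 58.294, so the balance reaches zero during payment 59.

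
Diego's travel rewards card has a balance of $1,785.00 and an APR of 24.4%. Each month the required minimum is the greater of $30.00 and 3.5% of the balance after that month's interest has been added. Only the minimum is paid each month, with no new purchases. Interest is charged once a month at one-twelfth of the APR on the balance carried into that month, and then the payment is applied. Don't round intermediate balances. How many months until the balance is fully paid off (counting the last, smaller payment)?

Monthly rate r = 24.4%/12 = 2.03333% = 0.0203333.
While 3.5% of the post-interest balance exceeds $30.00, each month B ← (B·(1+r))·(1 − 0.035), i.e. B shrinks by the factor (1+r)·0.965 = 0.98462.
This holds for months 1–49. Entering month 50 the balance is $835.29; 3.5% of the post-interest balance is now below $30.00, so the flat $30.00 minimum applies from here.
From month 50 a fixed $30.00 at rate r clears $835.29 in 42 more payments. Total: 49 + 42 = 91 months.

91 months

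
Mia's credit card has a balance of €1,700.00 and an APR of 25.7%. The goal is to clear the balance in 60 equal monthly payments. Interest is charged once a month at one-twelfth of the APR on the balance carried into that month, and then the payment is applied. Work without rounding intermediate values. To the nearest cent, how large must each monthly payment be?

Monthly rate r = 25.7%/12 = 2.14167% = 0.0214167.
Level-payment amortization: P = B₀·r / (1 − (1+r)^(−n)) = 1700.00·0.0214167 / (1 − 1.02142^(−60)).
Denominator 1 − (1+r)^(−60) = 0.719570565.
P = 36.4083 / 0.719570565 ≈ 50.60.

€50.60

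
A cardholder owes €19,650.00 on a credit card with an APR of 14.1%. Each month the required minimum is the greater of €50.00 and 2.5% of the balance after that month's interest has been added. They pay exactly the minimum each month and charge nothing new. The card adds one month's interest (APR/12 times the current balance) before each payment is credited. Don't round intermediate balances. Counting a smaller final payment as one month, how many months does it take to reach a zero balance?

222 months

Monthly rate r = 14.1%/12 = 1.175% = 0.01175.
While 2.5% of the post-interest balance exceeds €50.00, each month B ← (B·(1+r))·(1 − 0.025), i.e. B shrinks by the factor (1+r)·0.975 = 0.98646.
This holds for months 1–169. Entering month 170 the balance is €1,961.17; 2.5% of the post-interest balance is now below €50.00, so the flat €50.00 minimum applies from here.
From month 170 a fixed €50.00 at rate r clears €1,961.17 in 53 more payments. Total: 169 + 53 = 222 months.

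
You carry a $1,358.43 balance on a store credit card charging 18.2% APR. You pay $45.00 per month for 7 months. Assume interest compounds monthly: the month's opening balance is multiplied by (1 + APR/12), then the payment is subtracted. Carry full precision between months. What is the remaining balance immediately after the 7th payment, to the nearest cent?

$1,179.68

Monthly rate r = 18.2%/12 = 1.51667% = 0.0151667.
Each month: B ← B·(1+r) − $45.00.
Month 1: interest $20.60; balance after payment $1,334.03.
Month 2: interest $20.23; balance after payment $1,309.27.
Month 3: interest $19.86; balance after payment $1,284.12.
Month 4: interest $19.48; balance after payment $1,258.60.
Month 5: interest $19.09; balance after payment $1,232.69.
Month 6: interest $18.70; balance after payment $1,206.38.
Month 7: interest $18.30; balance after payment $1,179.68.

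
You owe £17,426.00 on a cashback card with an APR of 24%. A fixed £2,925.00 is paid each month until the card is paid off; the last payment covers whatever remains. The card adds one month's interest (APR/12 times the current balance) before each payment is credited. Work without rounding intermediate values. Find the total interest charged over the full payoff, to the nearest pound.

Monthly rate r = 24%/12 = 2% = 0.02.
Payoff takes n = ⌈−ln(1 − rB₀/P)/ln(1+r)⌉ = ⌈6.407⌉ = 7 payments; the last is £1,196.72.
Total paid = 6·£2,925.00 + £1,196.72 = £18,746.72.
Total interest = total paid − principal = £18,746.72 − £17,426.00 = £1,320.72.

£1,321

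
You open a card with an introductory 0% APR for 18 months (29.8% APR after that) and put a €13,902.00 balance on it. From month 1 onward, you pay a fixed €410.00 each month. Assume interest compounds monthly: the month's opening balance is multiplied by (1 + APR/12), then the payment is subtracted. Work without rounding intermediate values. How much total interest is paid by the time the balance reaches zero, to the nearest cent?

Promo months 1–18 at r₀ = 0%/12 = 0; months 19+ at r₁ = 29.8%/12 = 0.0248333.
After month 18 (no interest yet): B = €13,902.00 − 18·€410.00 = €6,522.00.
Then at r₁ with €410.00/mo: n₂ = −ln(1 − r₁·B/P)/ln(1+r₁) ≈ 20.49 → 21 more payments.
Total paid = 38·€410.00 + €201.48 = €15,781.48; interest = €15,781.48 − €13,902.00 = €1,879.48.

€1,879.48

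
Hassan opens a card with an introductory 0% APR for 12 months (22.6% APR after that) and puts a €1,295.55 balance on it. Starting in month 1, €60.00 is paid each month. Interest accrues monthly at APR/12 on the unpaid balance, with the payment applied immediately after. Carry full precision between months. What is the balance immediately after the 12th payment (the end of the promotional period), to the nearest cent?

€575.55

Promo months 1–12 at r₀ = 0%/12 = 0; months 13+ at r₁ = 22.6%/12 = 0.0188333.
After month 12 (no interest yet): B = €1,295.55 − 12·€60.00 = €575.55.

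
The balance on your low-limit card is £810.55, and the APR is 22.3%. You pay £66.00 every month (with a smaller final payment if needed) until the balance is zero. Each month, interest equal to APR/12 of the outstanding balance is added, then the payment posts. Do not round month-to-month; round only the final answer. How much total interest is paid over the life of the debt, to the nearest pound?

Monthly rate r = 22.3%/12 = 1.85833% = 0.0185833.
Payoff takes n = ⌈−ln(1 − rB₀/P)/ln(1+r)⌉ = ⌈14.070⌉ = 15 payments; the last is £4.63.
Total paid = 14·£66.00 + £4.63 = £928.63.
Total interest = total paid − principal = £928.63 − £810.55 = £118.08.

£118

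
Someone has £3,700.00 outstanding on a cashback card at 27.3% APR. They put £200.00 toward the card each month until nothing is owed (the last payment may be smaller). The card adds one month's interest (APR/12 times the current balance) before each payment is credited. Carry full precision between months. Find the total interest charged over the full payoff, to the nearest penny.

Monthly rate r = 27.3%/12 = 2.275% = 0.02275.
Payoff takes n = ⌈−ln(1 − rB₀/P)/ln(1+r)⌉ = ⌈24.283⌉ = 25 payments; the last is £56.96.
Total paid = 24·£200.00 + £56.96 = £4,856.96.
Total interest = total paid − principal = £4,856.96 − £3,700.00 = £1,156.96.

£1,156.96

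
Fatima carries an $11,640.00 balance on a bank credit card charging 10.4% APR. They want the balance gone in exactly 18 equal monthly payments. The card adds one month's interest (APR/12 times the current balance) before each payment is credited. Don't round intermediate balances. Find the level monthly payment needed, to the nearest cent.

$701.21

Monthly rate r = 10.4%/12 = 0.866667% = 0.00866667.
Level-payment amortization: P = B₀·r / (1 − (1+r)^(−n)) = 11640.00·0.00866667 / (1 − 1.00867^(−18)).
Denominator 1 − (1+r)^(−18) = 0.143865578.
P = 100.88 / 0.143865578 ≈ 701.21.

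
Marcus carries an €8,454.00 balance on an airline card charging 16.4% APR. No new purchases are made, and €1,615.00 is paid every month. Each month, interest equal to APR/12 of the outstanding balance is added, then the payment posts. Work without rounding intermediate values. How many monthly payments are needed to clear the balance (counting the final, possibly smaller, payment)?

6 payments

Monthly rate r = 16.4%/12 = 1.36667% = 0.0136667.
Recurrence: B ← B·(1+r) − €1,615.00.
Month 1: interest €115.54; balance after payment €6,954.54.
Month 2: interest €95.05; balance after payment €5,434.58.
Month 3: interest €74.27; balance after payment €3,893.86.
Month 4: interest €53.22; balance after payment €2,332.07.
Month 5: interest €31.87; balance after payment €748.94.
Month 6: interest €10.24; balance after payment €0.00.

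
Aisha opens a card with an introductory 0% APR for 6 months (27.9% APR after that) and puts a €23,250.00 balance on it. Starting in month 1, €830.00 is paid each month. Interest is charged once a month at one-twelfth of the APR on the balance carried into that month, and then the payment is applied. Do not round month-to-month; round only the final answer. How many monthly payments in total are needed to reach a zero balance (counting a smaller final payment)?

38 payments

Promo months 1–6 at r₀ = 0%/12 = 0; months 7+ at r₁ = 27.9%/12 = 0.02325.
After month 6 (no interest yet): B = €23,250.00 − 6·€830.00 = €18,270.00.
Then at r₁ with €830.00/mo: n₂ = −ln(1 − r₁·B/P)/ln(1+r₁) ≈ 31.20 → 32 more payments.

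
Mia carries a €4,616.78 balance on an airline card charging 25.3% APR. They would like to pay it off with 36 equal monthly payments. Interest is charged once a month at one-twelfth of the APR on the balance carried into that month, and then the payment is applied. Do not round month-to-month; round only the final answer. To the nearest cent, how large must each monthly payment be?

€184.30

Monthly rate r = 25.3%/12 = 2.10833% = 0.0210833.
Level-payment amortization: P = B₀·r / (1 − (1+r)^(−n)) = 4616.78·0.0210833 / (1 − 1.02108^(−36)).
Denominator 1 − (1+r)^(−36) = 0.528157288.
P = 97.3371 / 0.528157288 ≈ 184.30.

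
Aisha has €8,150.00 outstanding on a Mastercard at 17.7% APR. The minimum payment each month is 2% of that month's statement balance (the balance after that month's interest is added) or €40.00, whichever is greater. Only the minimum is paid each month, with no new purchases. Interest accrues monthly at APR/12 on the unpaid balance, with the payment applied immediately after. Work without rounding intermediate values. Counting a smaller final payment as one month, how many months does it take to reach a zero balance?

344 months

Monthly rate r = 17.7%/12 = 1.475% = 0.01475.
While 2% of the post-interest balance exceeds €40.00, each month B ← (B·(1+r))·(1 − 0.02), i.e. B shrinks by the factor (1+r)·0.98 = 0.99445.
This holds for months 1–256. Entering month 257 the balance is €1,963.14; 2% of the post-interest balance is now below €40.00, so the flat €40.00 minimum applies from here.
From month 257 a fixed €40.00 at rate r clears €1,963.14 in 88 more payments. Total: 256 + 88 = 344 months.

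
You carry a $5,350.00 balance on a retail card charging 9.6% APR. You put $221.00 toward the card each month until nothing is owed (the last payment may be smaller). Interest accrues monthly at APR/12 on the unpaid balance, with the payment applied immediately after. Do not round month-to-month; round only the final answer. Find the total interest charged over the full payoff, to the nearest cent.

Monthly rate r = 9.6%/12 = 0.8% = 0.008.
Payoff takes n = ⌈−ln(1 − rB₀/P)/ln(1+r)⌉ = ⌈27.015⌉ = 28 payments; the last is $3.22.
Total paid = 27·$221.00 + $3.22 = $5,970.22.
Total interest = total paid − principal = $5,970.22 − $5,350.00 = $620.22.

$620.22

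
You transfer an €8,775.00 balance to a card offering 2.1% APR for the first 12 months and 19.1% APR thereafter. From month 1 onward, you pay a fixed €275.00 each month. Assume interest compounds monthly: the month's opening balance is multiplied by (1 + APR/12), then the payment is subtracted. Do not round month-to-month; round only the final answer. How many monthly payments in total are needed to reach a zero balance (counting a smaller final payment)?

37 months

Promo months 1–12 at r₀ = 2.1%/12 = 0.00175; months 13+ at r₁ = 19.1%/12 = 0.0159167.
After month 12: iterate B ← B·(1+r₀) − €275.00 for 12 months → €5,629.11.
Then at r₁ with €275.00/mo: n₂ = −ln(1 − r₁·B/P)/ln(1+r₁) ≈ 24.97 → 25 more payments.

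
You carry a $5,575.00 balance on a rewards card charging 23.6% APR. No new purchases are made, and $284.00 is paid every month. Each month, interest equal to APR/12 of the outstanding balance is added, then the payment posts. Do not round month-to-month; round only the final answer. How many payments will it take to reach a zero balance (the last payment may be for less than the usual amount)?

Monthly rate r = 23.6%/12 = 1.96667% = 0.0196667.
Recurrence: B ← B·(1+r) − $284.00.
Month 1: interest $109.64; balance after payment $5,400.64.
Month 2: interest $106.21; balance after payment $5,222.85.
Closed form: n = −ln(1 − rB₀/P)/ln(1+r) = −ln(0.61394)/ln(1.01967) ≈ 25.050, so the balance reaches zero during payment 26.

26 months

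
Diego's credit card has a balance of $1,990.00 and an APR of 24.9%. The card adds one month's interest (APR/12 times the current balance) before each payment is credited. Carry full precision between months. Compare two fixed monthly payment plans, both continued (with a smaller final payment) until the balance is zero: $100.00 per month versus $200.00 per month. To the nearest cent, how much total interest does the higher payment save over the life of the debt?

$340.96

Monthly rate r = 24.9%/12 = 2.075% = 0.02075.
At $100.00/mo: n = ⌈−ln(1 − rB₀/P)/ln(1+r)⌉ = 26 payments (last $93.36); total interest = total paid − $1,990.00 = $603.36.
At $200.00/mo: 12 payments (last $52.40); total interest $262.40.
Interest saved = $603.36 − $262.40 = $340.96.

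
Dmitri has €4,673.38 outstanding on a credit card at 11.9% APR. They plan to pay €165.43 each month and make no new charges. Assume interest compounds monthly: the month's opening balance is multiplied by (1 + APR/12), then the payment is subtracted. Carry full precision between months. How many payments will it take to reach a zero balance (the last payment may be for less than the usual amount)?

Monthly rate r = 11.9%/12 = 0.991667% = 0.00991667.
Recurrence: B ← B·(1+r) − €165.43.
Month 1: interest €46.34; balance after payment €4,554.29.
Month 2: interest €45.16; balance after payment €4,434.03.
Closed form: n = −ln(1 − rB₀/P)/ln(1+r) = −ln(0.71986)/ln(1.00992) ≈ 33.311, so the balance reaches zero during payment 34.

34 payments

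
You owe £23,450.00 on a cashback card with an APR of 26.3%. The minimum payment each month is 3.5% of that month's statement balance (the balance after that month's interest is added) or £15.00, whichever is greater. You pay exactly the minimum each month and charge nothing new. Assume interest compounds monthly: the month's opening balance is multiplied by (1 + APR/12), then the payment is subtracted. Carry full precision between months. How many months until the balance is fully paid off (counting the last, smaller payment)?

333 months

Monthly rate r = 26.3%/12 = 2.19167% = 0.0219167.
While 3.5% of the post-interest balance exceeds £15.00, each month B ← (B·(1+r))·(1 − 0.035), i.e. B shrinks by the factor (1+r)·0.965 = 0.98615.
This holds for months 1–289. Entering month 290 the balance is £416.50; 3.5% of the post-interest balance is now below £15.00, so the flat £15.00 minimum applies from here.
From month 290 a fixed £15.00 at rate r clears £416.50 in 44 more payments. Total: 289 + 44 = 333 months.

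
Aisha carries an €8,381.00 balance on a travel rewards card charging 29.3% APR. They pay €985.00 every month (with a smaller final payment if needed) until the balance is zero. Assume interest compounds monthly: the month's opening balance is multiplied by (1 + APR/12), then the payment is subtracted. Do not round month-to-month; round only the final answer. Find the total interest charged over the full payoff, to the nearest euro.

€1,131

Monthly rate r = 29.3%/12 = 2.44167% = 0.0244167.
Payoff takes n = ⌈−ln(1 − rB₀/P)/ln(1+r)⌉ = ⌈9.654⌉ = 10 payments; the last is €646.65.
Total paid = 9·€985.00 + €646.65 = €9,511.65.
Total interest = total paid − principal = €9,511.65 − €8,381.00 = €1,130.65.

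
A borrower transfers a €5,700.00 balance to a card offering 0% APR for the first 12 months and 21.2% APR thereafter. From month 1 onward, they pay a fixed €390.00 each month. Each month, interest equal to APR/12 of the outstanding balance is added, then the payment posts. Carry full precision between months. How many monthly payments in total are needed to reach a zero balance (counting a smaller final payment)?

15 payments

Promo months 1–12 at r₀ = 0%/12 = 0; months 13+ at r₁ = 21.2%/12 = 0.0176667.
After month 12 (no interest yet): B = €5,700.00 − 12·€390.00 = €1,020.00.
Then at r₁ with €390.00/mo: n₂ = −ln(1 − r₁·B/P)/ln(1+r₁) ≈ 2.70 → 3 more payments.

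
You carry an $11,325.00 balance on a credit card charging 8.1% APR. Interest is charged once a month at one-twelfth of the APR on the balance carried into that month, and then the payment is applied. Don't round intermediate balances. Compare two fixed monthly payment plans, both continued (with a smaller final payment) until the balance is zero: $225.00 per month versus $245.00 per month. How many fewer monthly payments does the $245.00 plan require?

Monthly rate r = 8.1%/12 = 0.675% = 0.00675.
At $225.00/mo: n = ⌈−ln(1 − rB₀/P)/ln(1+r)⌉ = 62 payments (last $159.70); total interest = total paid − $11,325.00 = $2,559.70.
At $245.00/mo: 56 payments (last $145.37); total interest $2,295.37.
Payments saved = 62 − 56 = 6.

6 fewer payments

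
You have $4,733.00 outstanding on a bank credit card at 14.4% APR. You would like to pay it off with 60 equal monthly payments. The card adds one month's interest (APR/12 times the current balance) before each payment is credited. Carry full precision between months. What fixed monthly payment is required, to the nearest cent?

Monthly rate r = 14.4%/12 = 1.2% = 0.012.
Level-payment amortization: P = B₀·r / (1 − (1+r)^(−n)) = 4733.00·0.012 / (1 − 1.012^(−60)).
Denominator 1 − (1+r)^(−60) = 0.51115717.
P = 56.796 / 0.51115717 ≈ 111.11.

$111.11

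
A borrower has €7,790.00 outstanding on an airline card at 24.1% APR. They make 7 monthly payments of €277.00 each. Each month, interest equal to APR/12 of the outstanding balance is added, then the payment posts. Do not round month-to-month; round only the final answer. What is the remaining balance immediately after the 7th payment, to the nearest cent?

€6,893.57

Monthly rate r = 24.1%/12 = 2.00833% = 0.0200833.
Each month: B ← B·(1+r) − €277.00.
Month 1: interest €156.45; balance after payment €7,669.45.
Month 2: interest €154.03; balance after payment €7,546.48.
Month 3: interest €151.56; balance after payment €7,421.04.
Month 4: interest €149.04; balance after payment €7,293.07.
Month 5: interest €146.47; balance after payment €7,162.54.
Month 6: interest €143.85; balance after payment €7,029.39.
Month 7: interest €141.17; balance after payment €6,893.57.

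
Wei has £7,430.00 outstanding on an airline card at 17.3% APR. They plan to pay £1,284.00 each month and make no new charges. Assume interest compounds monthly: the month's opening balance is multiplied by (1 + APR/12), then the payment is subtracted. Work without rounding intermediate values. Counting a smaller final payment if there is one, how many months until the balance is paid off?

Monthly rate r = 17.3%/12 = 1.44167% = 0.0144167.
Recurrence: B ← B·(1+r) − £1,284.00.
Month 1: interest £107.12; balance after payment £6,253.12.
Month 2: interest £90.15; balance after payment £5,059.26.
Closed form: n = −ln(1 − rB₀/P)/ln(1+r) = −ln(0.91658)/ln(1.01442) ≈ 6.086, so the balance reaches zero during payment 7.

7 payments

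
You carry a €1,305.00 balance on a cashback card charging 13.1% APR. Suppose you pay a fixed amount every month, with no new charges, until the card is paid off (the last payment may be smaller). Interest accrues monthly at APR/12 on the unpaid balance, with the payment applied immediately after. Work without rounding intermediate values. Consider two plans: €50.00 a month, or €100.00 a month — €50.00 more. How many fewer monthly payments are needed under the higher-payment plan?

16 fewer payments

Monthly rate r = 13.1%/12 = 1.09167% = 0.0109167.
At €50.00/mo: n = ⌈−ln(1 − rB₀/P)/ln(1+r)⌉ = 31 payments (last €44.43); total interest = total paid − €1,305.00 = €239.43.
At €100.00/mo: 15 payments (last €15.59); total interest €110.59.
Payments saved = 31 − 15 = 16.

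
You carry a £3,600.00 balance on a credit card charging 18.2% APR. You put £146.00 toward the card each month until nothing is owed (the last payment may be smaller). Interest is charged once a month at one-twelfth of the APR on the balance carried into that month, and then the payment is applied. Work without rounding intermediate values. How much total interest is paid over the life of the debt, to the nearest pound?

Monthly rate r = 18.2%/12 = 1.51667% = 0.0151667.
Payoff takes n = ⌈−ln(1 − rB₀/P)/ln(1+r)⌉ = ⌈31.115⌉ = 32 payments; the last is £16.84.
Total paid = 31·£146.00 + £16.84 = £4,542.84.
Total interest = total paid − principal = £4,542.84 − £3,600.00 = £942.84.

£943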